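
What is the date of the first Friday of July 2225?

July 1, 2225 is a Friday.
The first Friday is therefore July 1 (same day).

July 1, 2225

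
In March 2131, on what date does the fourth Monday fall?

March 1, 2131 is a Thursday.
The first Monday is therefore March 5 (4 days later).
The fourth Monday is 5 + 3×7 = March 26.

March 26, 2131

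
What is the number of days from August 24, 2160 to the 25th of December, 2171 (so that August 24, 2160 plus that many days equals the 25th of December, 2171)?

4140

Aug 24, 2160 → Aug 24, 2161: 365 days.
Aug 24, 2161 → Aug 24, 2162: 365 days.
Aug 24, 2162 → Aug 24, 2163: 365 days.
Aug 24, 2163 → Aug 24, 2164: 366 days (Feb 29, 2164 is in that span).
Aug 24, 2164 → Aug 24, 2165: 365 days.
Aug 24, 2165 → Aug 24, 2166: 365 days.
Aug 24, 2166 → Aug 24, 2167: 365 days.
Aug 24, 2167 → Aug 24, 2168: 366 days (Feb 29, 2168 is in that span).
Aug 24, 2168 → Aug 24, 2169: 365 days.
Aug 24, 2169 → Aug 24, 2170: 365 days.
Aug 24, 2170 → Aug 24, 2171: 365 days.
Aug 24, 2171 → Sep 24, 2171: 31 days (August has 31).
Sep 24, 2171 → Oct 24, 2171: 30 days (September has 30).
Oct 24, 2171 → Nov 24, 2171: 31 days (October has 31).
Nov 24, 2171 → Dec 24, 2171: 30 days (November has 30).
Dec 24, 2171 → Dec 25, 2171: 1 days.
Total: 4140 days.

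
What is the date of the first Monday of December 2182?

December 2, 2182

December 1, 2182 is a Sunday.
The first Monday is therefore December 2 (1 days later).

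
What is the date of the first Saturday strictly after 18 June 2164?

June 23, 2164

Jun 18, 2164 is a Monday.
From Monday to the next Saturday is 5 days.
Jun 18, 2164 + 5 = Jun 23, 2164.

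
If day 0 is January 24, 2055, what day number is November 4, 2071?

6128

Jan 24, 2055 → Jan 24, 2056: 365 days.
Jan 24, 2056 → Jan 24, 2057: 366 days (Feb 29, 2056 is in that span).
Jan 24, 2057 → Jan 24, 2058: 365 days.
Jan 24, 2058 → Jan 24, 2059: 365 days.
Jan 24, 2059 → Jan 24, 2060: 365 days.
Jan 24, 2060 → Jan 24, 2061: 366 days (Feb 29, 2060 is in that span).
Jan 24, 2061 → Jan 24, 2062: 365 days.
Jan 24, 2062 → Jan 24, 2063: 365 days.
Jan 24, 2063 → Jan 24, 2064: 365 days.
Jan 24, 2064 → Jan 24, 2065: 366 days (Feb 29, 2064 is in that span).
Jan 24, 2065 → Jan 24, 2066: 365 days.
Jan 24, 2066 → Jan 24, 2067: 365 days.
Jan 24, 2067 → Jan 24, 2068: 365 days.
Jan 24, 2068 → Jan 24, 2069: 366 days (Feb 29, 2068 is in that span).
Jan 24, 2069 → Jan 24, 2070: 365 days.
Jan 24, 2070 → Jan 24, 2071: 365 days.
Jan 24, 2071 → Feb 24, 2071: 31 days (January has 31).
Feb 24, 2071 → Mar 24, 2071: 28 days (February has 28).
Mar 24, 2071 → Apr 24, 2071: 31 days (March has 31).
Apr 24, 2071 → May 24, 2071: 30 days (April has 30).
May 24, 2071 → Jun 24, 2071: 31 days (May has 31).
Jun 24, 2071 → Jul 24, 2071: 30 days (June has 30).
Jul 24, 2071 → Aug 24, 2071: 31 days (July has 31).
Aug 24, 2071 → Sep 24, 2071: 31 days (August has 31).
Sep 24, 2071 → Oct 24, 2071: 30 days (September has 30).
Oct 24, 2071 → Nov 4, 2071: 11 days.
Total: 6128 days.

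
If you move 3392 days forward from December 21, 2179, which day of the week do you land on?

Saturday

Dec 21, 2179 is a Tuesday.
3392 mod 7 = 4, so 3392 days after a Tuesday is Tuesday + 4 = Saturday.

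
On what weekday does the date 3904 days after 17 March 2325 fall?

Mar 17, 2325 is a Tuesday.
3904 mod 7 = 5, so 3904 days after a Tuesday is Tuesday + 5 = Sunday.

Sunday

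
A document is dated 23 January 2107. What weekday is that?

Sunday

Doomsday rule: the anchor day for the 2100s is Sunday. For year 07: 7÷12 = 0 r 7, and 7÷4 = 1, so 0+7+1 = 8.
Sunday + 8 ≡ Monday — that's 2107's doomsday.
In January the doomsday date is Jan 3 (2107 is not a leap year).
Jan 23 is 20 days after Jan 3; 20 mod 7 = 6, so Monday + 6 = Sunday.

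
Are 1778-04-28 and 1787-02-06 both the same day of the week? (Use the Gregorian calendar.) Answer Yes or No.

Yes

From Apr 28, 1778 to Feb 6, 1787 is 3206 days.
3206 mod 7 = 0, so they are the same weekday.
(Apr 28, 1778 is a Tuesday; Feb 6, 1787 is a Tuesday.)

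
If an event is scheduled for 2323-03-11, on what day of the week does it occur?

Doomsday rule: the anchor day for the 2300s is Wednesday. For year 23: 23÷12 = 1 r 11, and 11÷4 = 2, so 1+11+2 = 14.
Wednesday + 14 ≡ Wednesday — that's 2323's doomsday.
In March the doomsday date is Mar 14.
Mar 11 is 3 days before Mar 14; 3 mod 7 = 3, so Wednesday − 3 = Sunday.

Sunday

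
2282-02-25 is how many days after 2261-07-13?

7532

Jul 13, 2261 → Jul 13, 2262: 365 days.
Jul 13, 2262 → Jul 13, 2263: 365 days.
Jul 13, 2263 → Jul 13, 2264: 366 days (Feb 29, 2264 is in that span).
Jul 13, 2264 → Jul 13, 2265: 365 days.
Jul 13, 2265 → Jul 13, 2266: 365 days.
Jul 13, 2266 → Jul 13, 2267: 365 days.
Jul 13, 2267 → Jul 13, 2268: 366 days (Feb 29, 2268 is in that span).
Jul 13, 2268 → Jul 13, 2269: 365 days.
Jul 13, 2269 → Jul 13, 2270: 365 days.
Jul 13, 2270 → Jul 13, 2271: 365 days.
Jul 13, 2271 → Jul 13, 2272: 366 days (Feb 29, 2272 is in that span).
Jul 13, 2272 → Jul 13, 2273: 365 days.
Jul 13, 2273 → Jul 13, 2274: 365 days.
Jul 13, 2274 → Jul 13, 2275: 365 days.
Jul 13, 2275 → Jul 13, 2276: 366 days (Feb 29, 2276 is in that span).
Jul 13, 2276 → Jul 13, 2277: 365 days.
Jul 13, 2277 → Jul 13, 2278: 365 days.
Jul 13, 2278 → Jul 13, 2279: 365 days.
Jul 13, 2279 → Jul 13, 2280: 366 days (Feb 29, 2280 is in that span).
Jul 13, 2280 → Jul 13, 2281: 365 days.
Jul 13, 2281 → Aug 13, 2281: 31 days (July has 31).
Aug 13, 2281 → Sep 13, 2281: 31 days (August has 31).
Sep 13, 2281 → Oct 13, 2281: 30 days (September has 30).
Oct 13, 2281 → Nov 13, 2281: 31 days (October has 31).
Nov 13, 2281 → Dec 13, 2281: 30 days (November has 30).
Dec 13, 2281 → Jan 13, 2282: 31 days (December has 31).
Jan 13, 2282 → Feb 13, 2282: 31 days (January has 31).
Feb 13, 2282 → Feb 25, 2282: 12 days.
Total: 7532 days.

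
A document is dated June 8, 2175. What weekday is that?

Thursday

Doomsday rule: the anchor day for the 2100s is Sunday. For year 75: 75÷12 = 6 r 3, and 3÷4 = 0, so 6+3+0 = 9.
Sunday + 9 ≡ Tuesday — that's 2175's doomsday.
In June the doomsday date is Jun 6.
Jun 8 is 2 days after Jun 6; 2 mod 7 = 2, so Tuesday + 2 = Thursday.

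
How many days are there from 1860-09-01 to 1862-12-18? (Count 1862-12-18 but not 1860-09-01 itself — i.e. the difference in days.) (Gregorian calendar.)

Sep 1, 1860 → Sep 1, 1861: 365 days.
Sep 1, 1861 → Sep 1, 1862: 365 days.
Sep 1, 1862 → Oct 1, 1862: 30 days (September has 30).
Oct 1, 1862 → Nov 1, 1862: 31 days (October has 31).
Nov 1, 1862 → Dec 1, 1862: 30 days (November has 30).
Dec 1, 1862 → Dec 18, 1862: 17 days.
Total: 838 days.

838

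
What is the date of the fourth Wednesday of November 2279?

November 1, 2279 is a Saturday.
The first Wednesday is therefore November 5 (4 days later).
The fourth Wednesday is 5 + 3×7 = November 26.

November 26, 2279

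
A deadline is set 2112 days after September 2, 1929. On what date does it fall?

June 15, 1935

+365 (one year) → Sep 2, 1930 (1747 left).
+365 (one year) → Sep 2, 1931 (1382 left).
+366 (one year; includes Feb 29, 1932) → Sep 2, 1932 (1016 left).
+365 (one year) → Sep 2, 1933 (651 left).
+365 (one year) → Sep 2, 1934 (286 left).
Sep has 30 days: +29 → Oct 1, 1934 (257 left).
Oct has 31 days: +31 → Nov 1, 1934 (226 left).
Nov has 30 days: +30 → Dec 1, 1934 (196 left).
Dec has 31 days: +31 → Jan 1, 1935 (165 left).
Jan has 31 days: +31 → Feb 1, 1935 (134 left).
Feb has 28 days: +28 → Mar 1, 1935 (106 left).
Mar has 31 days: +31 → Apr 1, 1935 (75 left).
Apr has 30 days: +30 → May 1, 1935 (45 left).
May has 31 days: +31 → Jun 1, 1935 (14 left).
+14 → Jun 15, 1935.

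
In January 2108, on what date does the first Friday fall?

January 1, 2108 is a Sunday.
The first Friday is therefore January 6 (5 days later).

January 6, 2108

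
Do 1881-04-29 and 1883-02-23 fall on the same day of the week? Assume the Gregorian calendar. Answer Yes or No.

From Apr 29, 1881 to Feb 23, 1883 is 665 days.
665 mod 7 = 0, so they are the same weekday.
(Apr 29, 1881 is a Friday; Feb 23, 1883 is a Friday.)

Yes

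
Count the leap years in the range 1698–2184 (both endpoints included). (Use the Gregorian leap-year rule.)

Multiples of 4 in [1698,2184]: 122.
Of those, multiples of 100: 5 (not leap unless ÷400).
Multiples of 400: 1.
Leap years = 122 − 5 + 1 = 118.

118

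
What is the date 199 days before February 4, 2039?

−4 → Jan 31, 2039 (end of Jan, 31 days; 195 left).
−31 → Dec 31, 2038 (end of Dec, 31 days; 164 left).
−31 → Nov 30, 2038 (end of Nov, 30 days; 133 left).
−30 → Oct 31, 2038 (end of Oct, 31 days; 103 left).
−31 → Sep 30, 2038 (end of Sep, 30 days; 72 left).
−30 → Aug 31, 2038 (end of Aug, 31 days; 42 left).
−31 → Jul 31, 2038 (end of Jul, 31 days; 11 left).
−11 → Jul 20, 2038.

July 20, 2038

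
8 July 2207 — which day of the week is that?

Doomsday rule: the anchor day for the 2200s is Friday. For year 07: 7÷12 = 0 r 7, and 7÷4 = 1, so 0+7+1 = 8.
Friday + 8 ≡ Saturday — that's 2207's doomsday.
In July the doomsday date is Jul 11.
Jul 8 is 3 days before Jul 11; 3 mod 7 = 3, so Saturday − 3 = Wednesday.

Wednesday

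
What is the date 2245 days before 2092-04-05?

−366 (one year; includes Feb 29, 2092) → Apr 5, 2091 (1879 left).
−365 (one year) → Apr 5, 2090 (1514 left).
−365 (one year) → Apr 5, 2089 (1149 left).
−365 (one year) → Apr 5, 2088 (784 left).
−366 (one year; includes Feb 29, 2088) → Apr 5, 2087 (418 left).
−365 (one year) → Apr 5, 2086 (53 left).
−5 → Mar 31, 2086 (end of Mar, 31 days; 48 left).
−31 → Feb 28, 2086 (end of Feb, 28 days; 17 left).
−17 → Feb 11, 2086.

February 11, 2086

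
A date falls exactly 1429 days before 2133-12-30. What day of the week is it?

Dec 30, 2133 is a Wednesday.
1429 mod 7 = 1, so 1429 days before a Wednesday is Wednesday − 1 = Tuesday.

Tuesday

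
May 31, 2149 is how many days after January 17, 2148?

500

Jan 17, 2148 → Jan 17, 2149: 366 days (Feb 29, 2148 is in that span).
Jan 17, 2149 → Feb 17, 2149: 31 days (January has 31).
Feb 17, 2149 → Mar 17, 2149: 28 days (February has 28).
Mar 17, 2149 → Apr 17, 2149: 31 days (March has 31).
Apr 17, 2149 → May 17, 2149: 30 days (April has 30).
May 17, 2149 → May 31, 2149: 14 days.
Total: 500 days.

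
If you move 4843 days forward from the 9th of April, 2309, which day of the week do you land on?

Apr 9, 2309 is a Friday.
4843 mod 7 = 6, so 4843 days after a Friday is Friday + 6 = Thursday.

Thursday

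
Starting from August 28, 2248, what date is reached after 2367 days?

February 20, 2255

+365 (one year) → Aug 28, 2249 (2002 left).
+365 (one year) → Aug 28, 2250 (1637 left).
+365 (one year) → Aug 28, 2251 (1272 left).
+366 (one year; includes Feb 29, 2252) → Aug 28, 2252 (906 left).
+365 (one year) → Aug 28, 2253 (541 left).
+365 (one year) → Aug 28, 2254 (176 left).
Aug has 31 days: +4 → Sep 1, 2254 (172 left).
Sep has 30 days: +30 → Oct 1, 2254 (142 left).
Oct has 31 days: +31 → Nov 1, 2254 (111 left).
Nov has 30 days: +30 → Dec 1, 2254 (81 left).
Dec has 31 days: +31 → Jan 1, 2255 (50 left).
Jan has 31 days: +31 → Feb 1, 2255 (19 left).
+19 → Feb 20, 2255.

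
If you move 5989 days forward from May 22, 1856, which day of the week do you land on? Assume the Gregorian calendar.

First find the weekday of May 22, 1856. Doomsday rule: the anchor day for the 1800s is Friday. For year 56: 56÷12 = 4 r 8, and 8÷4 = 2, so 4+8+2 = 14.
Friday + 14 ≡ Friday — that's 1856's doomsday.
In May the doomsday date is May 9.
May 22 is 13 days after May 9; 13 mod 7 = 6, so Friday + 6 = Thursday.
5989 mod 7 = 4, so 5989 days after a Thursday is Thursday + 4 = Monday.

Monday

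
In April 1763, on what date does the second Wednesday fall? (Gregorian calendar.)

April 1, 1763 is a Friday.
The first Wednesday is therefore April 6 (5 days later).
The second Wednesday is 6 + 1×7 = April 13.

April 13, 1763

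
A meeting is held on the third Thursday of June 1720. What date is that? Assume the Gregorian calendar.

June 1, 1720 is a Saturday.
The first Thursday is therefore June 6 (5 days later).
The third Thursday is 6 + 2×7 = June 20.

June 20, 1720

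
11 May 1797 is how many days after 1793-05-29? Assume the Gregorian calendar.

May 29, 1793 → May 29, 1794: 365 days.
May 29, 1794 → May 29, 1795: 365 days.
May 29, 1795 → May 29, 1796: 366 days (Feb 29, 1796 is in that span).
May 29, 1796 → Jun 29, 1796: 31 days (May has 31).
Jun 29, 1796 → Jul 29, 1796: 30 days (June has 30).
Jul 29, 1796 → Aug 29, 1796: 31 days (July has 31).
Aug 29, 1796 → Sep 29, 1796: 31 days (August has 31).
Sep 29, 1796 → Oct 29, 1796: 30 days (September has 30).
Oct 29, 1796 → Nov 29, 1796: 31 days (October has 31).
Nov 29, 1796 → Dec 29, 1796: 30 days (November has 30).
Dec 29, 1796 → Jan 29, 1797: 31 days (December has 31).
Jan 29, 1797 → Feb 28, 1797: 30 days (January has 31).
Feb 28, 1797 → Mar 28, 1797: 28 days (February has 28).
Mar 28, 1797 → Apr 28, 1797: 31 days (March has 31).
Apr 28, 1797 → May 11, 1797: 13 days.
Total: 1443 days.

1443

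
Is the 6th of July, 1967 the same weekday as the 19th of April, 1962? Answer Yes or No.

From Apr 19, 1962 to Jul 6, 1967 is 1904 days.
1904 mod 7 = 0, so they are the same weekday.
(Apr 19, 1962 is a Thursday; Jul 6, 1967 is a Thursday.)

Yes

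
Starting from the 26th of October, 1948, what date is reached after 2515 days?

September 15, 1955

+365 (one year) → Oct 26, 1949 (2150 left).
+365 (one year) → Oct 26, 1950 (1785 left).
+365 (one year) → Oct 26, 1951 (1420 left).
+366 (one year; includes Feb 29, 1952) → Oct 26, 1952 (1054 left).
+365 (one year) → Oct 26, 1953 (689 left).
+365 (one year) → Oct 26, 1954 (324 left).
Oct has 31 days: +6 → Nov 1, 1954 (318 left).
Nov has 30 days: +30 → Dec 1, 1954 (288 left).
Dec has 31 days: +31 → Jan 1, 1955 (257 left).
Jan has 31 days: +31 → Feb 1, 1955 (226 left).
Feb has 28 days: +28 → Mar 1, 1955 (198 left).
Mar has 31 days: +31 → Apr 1, 1955 (167 left).
Apr has 30 days: +30 → May 1, 1955 (137 left).
May has 31 days: +31 → Jun 1, 1955 (106 left).
Jun has 30 days: +30 → Jul 1, 1955 (76 left).
Jul has 31 days: +31 → Aug 1, 1955 (45 left).
Aug has 31 days: +31 → Sep 1, 1955 (14 left).
+14 → Sep 15, 1955.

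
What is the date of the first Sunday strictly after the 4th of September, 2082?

Sep 4, 2082 is a Friday.
From Friday to the next Sunday is 2 days.
Sep 4, 2082 + 2 = Sep 6, 2082.

September 6, 2082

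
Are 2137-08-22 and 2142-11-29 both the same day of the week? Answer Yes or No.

Yes

From Aug 22, 2137 to Nov 29, 2142 is 1925 days.
1925 mod 7 = 0, so they are the same weekday.
(Aug 22, 2137 is a Thursday; Nov 29, 2142 is a Thursday.)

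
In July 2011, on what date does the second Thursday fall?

July 1, 2011 is a Friday.
The first Thursday is therefore July 7 (6 days later).
The second Thursday is 7 + 1×7 = July 14.

July 14, 2011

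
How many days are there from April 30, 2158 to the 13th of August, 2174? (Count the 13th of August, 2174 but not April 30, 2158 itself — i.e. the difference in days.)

5949

Apr 30, 2158 → Apr 30, 2159: 365 days.
Apr 30, 2159 → Apr 30, 2160: 366 days (Feb 29, 2160 is in that span).
Apr 30, 2160 → Apr 30, 2161: 365 days.
Apr 30, 2161 → Apr 30, 2162: 365 days.
Apr 30, 2162 → Apr 30, 2163: 365 days.
Apr 30, 2163 → Apr 30, 2164: 366 days (Feb 29, 2164 is in that span).
Apr 30, 2164 → Apr 30, 2165: 365 days.
Apr 30, 2165 → Apr 30, 2166: 365 days.
Apr 30, 2166 → Apr 30, 2167: 365 days.
Apr 30, 2167 → Apr 30, 2168: 366 days (Feb 29, 2168 is in that span).
Apr 30, 2168 → Apr 30, 2169: 365 days.
Apr 30, 2169 → Apr 30, 2170: 365 days.
Apr 30, 2170 → Apr 30, 2171: 365 days.
Apr 30, 2171 → Apr 30, 2172: 366 days (Feb 29, 2172 is in that span).
Apr 30, 2172 → Apr 30, 2173: 365 days.
Apr 30, 2173 → Apr 30, 2174: 365 days.
Apr 30, 2174 → May 30, 2174: 30 days (April has 30).
May 30, 2174 → Jun 30, 2174: 31 days (May has 31).
Jun 30, 2174 → Jul 30, 2174: 30 days (June has 30).
Jul 30, 2174 → Aug 13, 2174: 14 days.
Total: 5949 days.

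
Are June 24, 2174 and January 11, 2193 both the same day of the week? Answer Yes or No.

From Jun 24, 2174 to Jan 11, 2193 is 6776 days.
6776 mod 7 = 0, so they are the same weekday.
(Jun 24, 2174 is a Friday; Jan 11, 2193 is a Friday.)

Yes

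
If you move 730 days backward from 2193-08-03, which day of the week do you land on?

Thursday

Aug 3, 2193 is a Saturday.
730 mod 7 = 2, so 730 days before a Saturday is Saturday − 2 = Thursday.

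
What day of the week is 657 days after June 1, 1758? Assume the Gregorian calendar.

Wednesday

First find the weekday of Jun 1, 1758. Doomsday rule: the anchor day for the 1700s is Sunday. For year 58: 58÷12 = 4 r 10, and 10÷4 = 2, so 4+10+2 = 16.
Sunday + 16 ≡ Tuesday — that's 1758's doomsday.
In June the doomsday date is Jun 6.
Jun 1 is 5 days before Jun 6; 5 mod 7 = 5, so Tuesday − 5 = Thursday.
657 mod 7 = 6, so 657 days after a Thursday is Thursday + 6 = Wednesday.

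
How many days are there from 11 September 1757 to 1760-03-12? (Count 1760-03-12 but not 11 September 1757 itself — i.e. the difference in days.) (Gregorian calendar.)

Sep 11, 1757 → Sep 11, 1758: 365 days.
Sep 11, 1758 → Sep 11, 1759: 365 days.
Sep 11, 1759 → Oct 11, 1759: 30 days (September has 30).
Oct 11, 1759 → Nov 11, 1759: 31 days (October has 31).
Nov 11, 1759 → Dec 11, 1759: 30 days (November has 30).
Dec 11, 1759 → Jan 11, 1760: 31 days (December has 31).
Jan 11, 1760 → Feb 11, 1760: 31 days (January has 31).
Feb 11, 1760 → Mar 11, 1760: 29 days (February has 29).
Mar 11, 1760 → Mar 12, 1760: 1 days.
Total: 913 days.

913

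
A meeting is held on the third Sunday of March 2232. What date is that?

March 1, 2232 is a Thursday.
The first Sunday is therefore March 4 (3 days later).
The third Sunday is 4 + 2×7 = March 18.

March 18, 2232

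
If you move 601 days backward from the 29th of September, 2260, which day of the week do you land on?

Sunday

Sep 29, 2260 is a Saturday.
601 mod 7 = 6, so 601 days before a Saturday is Saturday − 6 = Sunday.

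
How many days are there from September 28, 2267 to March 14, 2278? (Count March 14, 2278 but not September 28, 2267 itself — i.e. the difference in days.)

3820

Sep 28, 2267 → Sep 28, 2268: 366 days (Feb 29, 2268 is in that span).
Sep 28, 2268 → Sep 28, 2269: 365 days.
Sep 28, 2269 → Sep 28, 2270: 365 days.
Sep 28, 2270 → Sep 28, 2271: 365 days.
Sep 28, 2271 → Sep 28, 2272: 366 days (Feb 29, 2272 is in that span).
Sep 28, 2272 → Sep 28, 2273: 365 days.
Sep 28, 2273 → Sep 28, 2274: 365 days.
Sep 28, 2274 → Sep 28, 2275: 365 days.
Sep 28, 2275 → Sep 28, 2276: 366 days (Feb 29, 2276 is in that span).
Sep 28, 2276 → Sep 28, 2277: 365 days.
Sep 28, 2277 → Oct 28, 2277: 30 days (September has 30).
Oct 28, 2277 → Nov 28, 2277: 31 days (October has 31).
Nov 28, 2277 → Dec 28, 2277: 30 days (November has 30).
Dec 28, 2277 → Jan 28, 2278: 31 days (December has 31).
Jan 28, 2278 → Feb 28, 2278: 31 days (January has 31).
Feb 28, 2278 → Mar 14, 2278: 14 days.
Total: 3820 days.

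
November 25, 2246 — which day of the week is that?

Wednesday

Doomsday rule: the anchor day for the 2200s is Friday. For year 46: 46÷12 = 3 r 10, and 10÷4 = 2, so 3+10+2 = 15.
Friday + 15 ≡ Saturday — that's 2246's doomsday.
In November the doomsday date is Nov 7.
Nov 25 is 18 days after Nov 7; 18 mod 7 = 4, so Saturday + 4 = Wednesday.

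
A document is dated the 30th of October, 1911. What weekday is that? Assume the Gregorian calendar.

Monday

January 1, 1911 is a Sunday.
Jan 1, 1911 → Feb 1, 1911: 31 days (January has 31).
Feb 1, 1911 → Mar 1, 1911: 28 days (February has 28).
Mar 1, 1911 → Apr 1, 1911: 31 days (March has 31).
Apr 1, 1911 → May 1, 1911: 30 days (April has 30).
May 1, 1911 → Jun 1, 1911: 31 days (May has 31).
Jun 1, 1911 → Jul 1, 1911: 30 days (June has 30).
Jul 1, 1911 → Aug 1, 1911: 31 days (July has 31).
Aug 1, 1911 → Sep 1, 1911: 31 days (August has 31).
Sep 1, 1911 → Oct 1, 1911: 30 days (September has 30).
Oct 1, 1911 → Oct 30, 1911: 29 days.
Total: 302 days.
302 mod 7 = 1, so Sunday + 1 = Monday.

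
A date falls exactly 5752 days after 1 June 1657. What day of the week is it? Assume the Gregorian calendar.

Wednesday

First find the weekday of Jun 1, 1657. Doomsday rule: the anchor day for the 1600s is Tuesday. For year 57: 57÷12 = 4 r 9, and 9÷4 = 2, so 4+9+2 = 15.
Tuesday + 15 ≡ Wednesday — that's 1657's doomsday.
In June the doomsday date is Jun 6.
Jun 1 is 5 days before Jun 6; 5 mod 7 = 5, so Wednesday − 5 = Friday.
5752 mod 7 = 5, so 5752 days after a Friday is Friday + 5 = Wednesday.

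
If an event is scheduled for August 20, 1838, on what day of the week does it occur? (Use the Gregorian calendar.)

Monday

Doomsday rule: the anchor day for the 1800s is Friday. For year 38: 38÷12 = 3 r 2, and 2÷4 = 0, so 3+2+0 = 5.
Friday + 5 ≡ Wednesday — that's 1838's doomsday.
In August the doomsday date is Aug 8.
Aug 20 is 12 days after Aug 8; 12 mod 7 = 5, so Wednesday + 5 = Monday.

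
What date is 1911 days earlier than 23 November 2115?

August 30, 2110

−365 (one year) → Nov 23, 2114 (1546 left).
−365 (one year) → Nov 23, 2113 (1181 left).
−365 (one year) → Nov 23, 2112 (816 left).
−366 (one year; includes Feb 29, 2112) → Nov 23, 2111 (450 left).
−365 (one year) → Nov 23, 2110 (85 left).
−23 → Oct 31, 2110 (end of Oct, 31 days; 62 left).
−31 → Sep 30, 2110 (end of Sep, 30 days; 31 left).
−30 → Aug 31, 2110 (end of Aug, 31 days; 1 left).
−1 → Aug 30, 2110.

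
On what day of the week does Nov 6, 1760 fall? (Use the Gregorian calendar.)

Doomsday rule: the anchor day for the 1700s is Sunday. For year 60: 60÷12 = 5 r 0, and 0÷4 = 0, so 5+0+0 = 5.
Sunday + 5 ≡ Friday — that's 1760's doomsday.
In November the doomsday date is Nov 7.
Nov 6 is 1 day before Nov 7; 1 mod 7 = 1, so Friday − 1 = Thursday.

Thursday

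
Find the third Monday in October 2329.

October 21, 2329

October 1, 2329 is a Tuesday.
The first Monday is therefore October 7 (6 days later).
The third Monday is 7 + 2×7 = October 21.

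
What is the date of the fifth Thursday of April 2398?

April 30, 2398

April 1, 2398 is a Wednesday.
The first Thursday is therefore April 2 (1 days later).
The fifth Thursday is 2 + 4×7 = April 30.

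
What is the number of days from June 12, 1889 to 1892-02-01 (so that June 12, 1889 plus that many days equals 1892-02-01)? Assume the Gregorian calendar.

964

Jun 12, 1889 → Jun 12, 1890: 365 days.
Jun 12, 1890 → Jun 12, 1891: 365 days.
Jun 12, 1891 → Jul 12, 1891: 30 days (June has 30).
Jul 12, 1891 → Aug 12, 1891: 31 days (July has 31).
Aug 12, 1891 → Sep 12, 1891: 31 days (August has 31).
Sep 12, 1891 → Oct 12, 1891: 30 days (September has 30).
Oct 12, 1891 → Nov 12, 1891: 31 days (October has 31).
Nov 12, 1891 → Dec 12, 1891: 30 days (November has 30).
Dec 12, 1891 → Jan 12, 1892: 31 days (December has 31).
Jan 12, 1892 → Feb 1, 1892: 20 days.
Total: 964 days.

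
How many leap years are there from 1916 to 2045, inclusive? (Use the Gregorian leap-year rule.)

Multiples of 4 in [1916,2045]: 33.
Of those, multiples of 100: 1 (not leap unless ÷400).
Multiples of 400: 1.
Leap years = 33 − 1 + 1 = 33.

33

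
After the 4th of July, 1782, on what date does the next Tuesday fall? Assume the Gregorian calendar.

July 9, 1782

Jul 4, 1782 is a Thursday.
From Thursday to the next Tuesday is 5 days.
Jul 4, 1782 + 5 = Jul 9, 1782.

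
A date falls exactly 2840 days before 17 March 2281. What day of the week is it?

First find the weekday of Mar 17, 2281. Doomsday rule: the anchor day for the 2200s is Friday. For year 81: 81÷12 = 6 r 9, and 9÷4 = 2, so 6+9+2 = 17.
Friday + 17 ≡ Monday — that's 2281's doomsday.
In March the doomsday date is Mar 14.
Mar 17 is 3 days after Mar 14; 3 mod 7 = 3, so Monday + 3 = Thursday.
2840 mod 7 = 5, so 2840 days before a Thursday is Thursday − 5 = Saturday.

Saturday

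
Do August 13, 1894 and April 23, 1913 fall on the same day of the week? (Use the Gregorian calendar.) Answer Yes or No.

No

From Aug 13, 1894 to Apr 23, 1913 is 6827 days.
6827 mod 7 = 2, so they are different weekdays.
(Aug 13, 1894 is a Monday; Apr 23, 1913 is a Wednesday.)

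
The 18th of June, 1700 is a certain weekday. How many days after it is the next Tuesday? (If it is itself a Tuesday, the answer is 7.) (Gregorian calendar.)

4

Jun 18, 1700 is a Friday.
From Friday to the next Tuesday is 4 days.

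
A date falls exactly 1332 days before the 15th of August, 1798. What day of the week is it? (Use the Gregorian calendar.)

Aug 15, 1798 is a Wednesday.
1332 mod 7 = 2, so 1332 days before a Wednesday is Wednesday − 2 = Monday.

Monday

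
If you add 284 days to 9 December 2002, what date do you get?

September 19, 2003

Dec has 31 days: +23 → Jan 1, 2003 (261 left).
Jan has 31 days: +31 → Feb 1, 2003 (230 left).
Feb has 28 days: +28 → Mar 1, 2003 (202 left).
Mar has 31 days: +31 → Apr 1, 2003 (171 left).
Apr has 30 days: +30 → May 1, 2003 (141 left).
May has 31 days: +31 → Jun 1, 2003 (110 left).
Jun has 30 days: +30 → Jul 1, 2003 (80 left).
Jul has 31 days: +31 → Aug 1, 2003 (49 left).
Aug has 31 days: +31 → Sep 1, 2003 (18 left).
+18 → Sep 19, 2003.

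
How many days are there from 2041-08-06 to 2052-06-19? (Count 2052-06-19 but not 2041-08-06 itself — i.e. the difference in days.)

3970

Aug 6, 2041 → Aug 6, 2042: 365 days.
Aug 6, 2042 → Aug 6, 2043: 365 days.
Aug 6, 2043 → Aug 6, 2044: 366 days (Feb 29, 2044 is in that span).
Aug 6, 2044 → Aug 6, 2045: 365 days.
Aug 6, 2045 → Aug 6, 2046: 365 days.
Aug 6, 2046 → Aug 6, 2047: 365 days.
Aug 6, 2047 → Aug 6, 2048: 366 days (Feb 29, 2048 is in that span).
Aug 6, 2048 → Aug 6, 2049: 365 days.
Aug 6, 2049 → Aug 6, 2050: 365 days.
Aug 6, 2050 → Aug 6, 2051: 365 days.
Aug 6, 2051 → Sep 6, 2051: 31 days (August has 31).
Sep 6, 2051 → Oct 6, 2051: 30 days (September has 30).
Oct 6, 2051 → Nov 6, 2051: 31 days (October has 31).
Nov 6, 2051 → Dec 6, 2051: 30 days (November has 30).
Dec 6, 2051 → Jan 6, 2052: 31 days (December has 31).
Jan 6, 2052 → Feb 6, 2052: 31 days (January has 31).
Feb 6, 2052 → Mar 6, 2052: 29 days (February has 29).
Mar 6, 2052 → Apr 6, 2052: 31 days (March has 31).
Apr 6, 2052 → May 6, 2052: 30 days (April has 30).
May 6, 2052 → Jun 6, 2052: 31 days (May has 31).
Jun 6, 2052 → Jun 19, 2052: 13 days.
Total: 3970 days.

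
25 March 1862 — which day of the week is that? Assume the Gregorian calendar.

Tuesday

Doomsday rule: the anchor day for the 1800s is Friday. For year 62: 62÷12 = 5 r 2, and 2÷4 = 0, so 5+2+0 = 7.
Friday + 7 ≡ Friday — that's 1862's doomsday.
In March the doomsday date is Mar 14.
Mar 25 is 11 days after Mar 14; 11 mod 7 = 4, so Friday + 4 = Tuesday.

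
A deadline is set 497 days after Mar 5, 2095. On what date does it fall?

July 14, 2096

+366 (one year; includes Feb 29, 2096) → Mar 5, 2096 (131 left).
Mar has 31 days: +27 → Apr 1, 2096 (104 left).
Apr has 30 days: +30 → May 1, 2096 (74 left).
May has 31 days: +31 → Jun 1, 2096 (43 left).
Jun has 30 days: +30 → Jul 1, 2096 (13 left).
+13 → Jul 14, 2096.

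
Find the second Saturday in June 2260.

June 1, 2260 is a Friday.
The first Saturday is therefore June 2 (1 days later).
The second Saturday is 2 + 1×7 = June 9.

June 9, 2260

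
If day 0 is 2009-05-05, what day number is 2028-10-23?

May 5, 2009 → May 5, 2010: 365 days.
May 5, 2010 → May 5, 2011: 365 days.
May 5, 2011 → May 5, 2012: 366 days (Feb 29, 2012 is in that span).
May 5, 2012 → May 5, 2013: 365 days.
May 5, 2013 → May 5, 2014: 365 days.
May 5, 2014 → May 5, 2015: 365 days.
May 5, 2015 → May 5, 2016: 366 days (Feb 29, 2016 is in that span).
May 5, 2016 → May 5, 2017: 365 days.
May 5, 2017 → May 5, 2018: 365 days.
May 5, 2018 → May 5, 2019: 365 days.
May 5, 2019 → May 5, 2020: 366 days (Feb 29, 2020 is in that span).
May 5, 2020 → May 5, 2021: 365 days.
May 5, 2021 → May 5, 2022: 365 days.
May 5, 2022 → May 5, 2023: 365 days.
May 5, 2023 → May 5, 2024: 366 days (Feb 29, 2024 is in that span).
May 5, 2024 → May 5, 2025: 365 days.
May 5, 2025 → May 5, 2026: 365 days.
May 5, 2026 → May 5, 2027: 365 days.
May 5, 2027 → May 5, 2028: 366 days (Feb 29, 2028 is in that span).
May 5, 2028 → Jun 5, 2028: 31 days (May has 31).
Jun 5, 2028 → Jul 5, 2028: 30 days (June has 30).
Jul 5, 2028 → Aug 5, 2028: 31 days (July has 31).
Aug 5, 2028 → Sep 5, 2028: 31 days (August has 31).
Sep 5, 2028 → Oct 5, 2028: 30 days (September has 30).
Oct 5, 2028 → Oct 23, 2028: 18 days.
Total: 7111 days.

7111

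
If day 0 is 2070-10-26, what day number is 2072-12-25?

791

Oct 26, 2070 → Oct 26, 2071: 365 days.
Oct 26, 2071 → Oct 26, 2072: 366 days (Feb 29, 2072 is in that span).
Oct 26, 2072 → Nov 26, 2072: 31 days (October has 31).
Nov 26, 2072 → Dec 25, 2072: 29 days.
Total: 791 days.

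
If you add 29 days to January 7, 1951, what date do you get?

Jan has 31 days: +25 → Feb 1, 1951 (4 left).
+4 → Feb 5, 1951.

February 5, 1951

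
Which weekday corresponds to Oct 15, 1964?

Thursday

January 1, 1964 is a Wednesday.
Jan 1, 1964 → Feb 1, 1964: 31 days (January has 31).
Feb 1, 1964 → Mar 1, 1964: 29 days (February has 29).
Mar 1, 1964 → Apr 1, 1964: 31 days (March has 31).
Apr 1, 1964 → May 1, 1964: 30 days (April has 30).
May 1, 1964 → Jun 1, 1964: 31 days (May has 31).
Jun 1, 1964 → Jul 1, 1964: 30 days (June has 30).
Jul 1, 1964 → Aug 1, 1964: 31 days (July has 31).
Aug 1, 1964 → Sep 1, 1964: 31 days (August has 31).
Sep 1, 1964 → Oct 1, 1964: 30 days (September has 30).
Oct 1, 1964 → Oct 15, 1964: 14 days.
Total: 288 days.
288 mod 7 = 1, so Wednesday + 1 = Thursday.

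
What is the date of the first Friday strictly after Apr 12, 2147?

Apr 12, 2147 is a Wednesday.
From Wednesday to the next Friday is 2 days.
Apr 12, 2147 + 2 = Apr 14, 2147.

April 14, 2147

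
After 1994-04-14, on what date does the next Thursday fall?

Apr 14, 1994 is a Thursday.
From Thursday to the next Thursday is 7 days.
Apr 14, 1994 + 7 = Apr 21, 1994.

April 21, 1994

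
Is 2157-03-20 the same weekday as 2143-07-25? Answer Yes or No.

From Jul 25, 2143 to Mar 20, 2157 is 4987 days.
4987 mod 7 = 3, so they are different weekdays.
(Jul 25, 2143 is a Thursday; Mar 20, 2157 is a Sunday.)

No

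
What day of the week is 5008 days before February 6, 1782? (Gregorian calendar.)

Sunday

First find the weekday of Feb 6, 1782. Doomsday rule: the anchor day for the 1700s is Sunday. For year 82: 82÷12 = 6 r 10, and 10÷4 = 2, so 6+10+2 = 18.
Sunday + 18 ≡ Thursday — that's 1782's doomsday.
In February the doomsday date is Feb 28 (1782 is not a leap year).
Feb 6 is 22 days before Feb 28; 22 mod 7 = 1, so Thursday − 1 = Wednesday.
5008 mod 7 = 3, so 5008 days before a Wednesday is Wednesday − 3 = Sunday.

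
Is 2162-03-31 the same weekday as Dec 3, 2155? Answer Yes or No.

From Dec 3, 2155 to Mar 31, 2162 is 2310 days.
2310 mod 7 = 0, so they are the same weekday.
(Dec 3, 2155 is a Wednesday; Mar 31, 2162 is a Wednesday.)

Yes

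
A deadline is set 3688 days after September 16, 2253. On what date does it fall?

+365 (one year) → Sep 16, 2254 (3323 left).
+365 (one year) → Sep 16, 2255 (2958 left).
+366 (one year; includes Feb 29, 2256) → Sep 16, 2256 (2592 left).
+365 (one year) → Sep 16, 2257 (2227 left).
+365 (one year) → Sep 16, 2258 (1862 left).
+365 (one year) → Sep 16, 2259 (1497 left).
+366 (one year; includes Feb 29, 2260) → Sep 16, 2260 (1131 left).
+365 (one year) → Sep 16, 2261 (766 left).
+365 (one year) → Sep 16, 2262 (401 left).
+365 (one year) → Sep 16, 2263 (36 left).
Sep has 30 days: +15 → Oct 1, 2263 (21 left).
+21 → Oct 22, 2263.

October 22, 2263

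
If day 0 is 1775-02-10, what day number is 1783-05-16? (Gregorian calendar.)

Feb 10, 1775 → Feb 10, 1776: 365 days.
Feb 10, 1776 → Feb 10, 1777: 366 days (Feb 29, 1776 is in that span).
Feb 10, 1777 → Feb 10, 1778: 365 days.
Feb 10, 1778 → Feb 10, 1779: 365 days.
Feb 10, 1779 → Feb 10, 1780: 365 days.
Feb 10, 1780 → Feb 10, 1781: 366 days (Feb 29, 1780 is in that span).
Feb 10, 1781 → Feb 10, 1782: 365 days.
Feb 10, 1782 → Feb 10, 1783: 365 days.
Feb 10, 1783 → Mar 10, 1783: 28 days (February has 28).
Mar 10, 1783 → Apr 10, 1783: 31 days (March has 31).
Apr 10, 1783 → May 10, 1783: 30 days (April has 30).
May 10, 1783 → May 16, 1783: 6 days.
Total: 3017 days.

3017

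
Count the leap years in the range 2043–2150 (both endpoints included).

Multiples of 4 in [2043,2150]: 27.
Of those, multiples of 100: 1 (not leap unless ÷400).
Multiples of 400: 0.
Leap years = 27 − 1 + 0 = 26.

26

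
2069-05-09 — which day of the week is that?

Thursday

Doomsday rule: the anchor day for the 2000s is Tuesday. For year 69: 69÷12 = 5 r 9, and 9÷4 = 2, so 5+9+2 = 16.
Tuesday + 16 ≡ Thursday — that's 2069's doomsday.
In May the doomsday date is May 9.
May 9 is the doomsday itself: Thursday.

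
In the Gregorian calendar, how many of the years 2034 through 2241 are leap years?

Multiples of 4 in [2034,2241]: 52.
Of those, multiples of 100: 2 (not leap unless ÷400).
Multiples of 400: 0.
Leap years = 52 − 2 + 0 = 50.

50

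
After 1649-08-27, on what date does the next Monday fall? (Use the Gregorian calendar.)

Aug 27, 1649 is a Friday.
From Friday to the next Monday is 3 days.
Aug 27, 1649 + 3 = Aug 30, 1649.

August 30, 1649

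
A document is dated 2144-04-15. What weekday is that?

Doomsday rule: the anchor day for the 2100s is Sunday. For year 44: 44÷12 = 3 r 8, and 8÷4 = 2, so 3+8+2 = 13.
Sunday + 13 ≡ Saturday — that's 2144's doomsday.
In April the doomsday date is Apr 4.
Apr 15 is 11 days after Apr 4; 11 mod 7 = 4, so Saturday + 4 = Wednesday.

Wednesday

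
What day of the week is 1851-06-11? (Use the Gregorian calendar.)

Doomsday rule: the anchor day for the 1800s is Friday. For year 51: 51÷12 = 4 r 3, and 3÷4 = 0, so 4+3+0 = 7.
Friday + 7 ≡ Friday — that's 1851's doomsday.
In June the doomsday date is Jun 6.
Jun 11 is 5 days after Jun 6; 5 mod 7 = 5, so Friday + 5 = Wednesday.

Wednesday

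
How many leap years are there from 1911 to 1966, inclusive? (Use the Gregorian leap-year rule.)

Multiples of 4 in [1911,1966]: 14.
Of those, multiples of 100: 0 (not leap unless ÷400).
Multiples of 400: 0.
Leap years = 14 − 0 + 0 = 14.

14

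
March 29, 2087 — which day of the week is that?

Saturday

Doomsday rule: the anchor day for the 2000s is Tuesday. For year 87: 87÷12 = 7 r 3, and 3÷4 = 0, so 7+3+0 = 10.
Tuesday + 10 ≡ Friday — that's 2087's doomsday.
In March the doomsday date is Mar 14.
Mar 29 is 15 days after Mar 14; 15 mod 7 = 1, so Friday + 1 = Saturday.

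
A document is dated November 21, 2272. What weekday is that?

Thursday

Doomsday rule: the anchor day for the 2200s is Friday. For year 72: 72÷12 = 6 r 0, and 0÷4 = 0, so 6+0+0 = 6.
Friday + 6 ≡ Thursday — that's 2272's doomsday.
In November the doomsday date is Nov 7.
Nov 21 is 14 days after Nov 7; 14 mod 7 = 0, so Thursday + 0 = Thursday.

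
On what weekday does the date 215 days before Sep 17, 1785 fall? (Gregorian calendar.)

First find the weekday of Sep 17, 1785. Doomsday rule: the anchor day for the 1700s is Sunday. For year 85: 85÷12 = 7 r 1, and 1÷4 = 0, so 7+1+0 = 8.
Sunday + 8 ≡ Monday — that's 1785's doomsday.
In September the doomsday date is Sep 5.
Sep 17 is 12 days after Sep 5; 12 mod 7 = 5, so Monday + 5 = Saturday.
215 mod 7 = 5, so 215 days before a Saturday is Saturday − 5 = Monday.

Monday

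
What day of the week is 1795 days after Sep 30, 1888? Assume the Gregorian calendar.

Wednesday

First find the weekday of Sep 30, 1888. Doomsday rule: the anchor day for the 1800s is Friday. For year 88: 88÷12 = 7 r 4, and 4÷4 = 1, so 7+4+1 = 12.
Friday + 12 ≡ Wednesday — that's 1888's doomsday.
In September the doomsday date is Sep 5.
Sep 30 is 25 days after Sep 5; 25 mod 7 = 4, so Wednesday + 4 = Sunday.
1795 mod 7 = 3, so 1795 days after a Sunday is Sunday + 3 = Wednesday.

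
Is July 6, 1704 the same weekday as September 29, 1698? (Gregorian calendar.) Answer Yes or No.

No

From Sep 29, 1698 to Jul 6, 1704 is 2106 days.
2106 mod 7 = 6, so they are different weekdays.
(Sep 29, 1698 is a Monday; Jul 6, 1704 is a Sunday.)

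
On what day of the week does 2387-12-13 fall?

Doomsday rule: the anchor day for the 2300s is Wednesday. For year 87: 87÷12 = 7 r 3, and 3÷4 = 0, so 7+3+0 = 10.
Wednesday + 10 ≡ Saturday — that's 2387's doomsday.
In December the doomsday date is Dec 12.
Dec 13 is 1 day after Dec 12; 1 mod 7 = 1, so Saturday + 1 = Sunday.

Sunday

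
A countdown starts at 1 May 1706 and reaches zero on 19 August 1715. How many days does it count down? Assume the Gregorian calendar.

3397

May 1, 1706 → May 1, 1707: 365 days.
May 1, 1707 → May 1, 1708: 366 days (Feb 29, 1708 is in that span).
May 1, 1708 → May 1, 1709: 365 days.
May 1, 1709 → May 1, 1710: 365 days.
May 1, 1710 → May 1, 1711: 365 days.
May 1, 1711 → May 1, 1712: 366 days (Feb 29, 1712 is in that span).
May 1, 1712 → May 1, 1713: 365 days.
May 1, 1713 → May 1, 1714: 365 days.
May 1, 1714 → May 1, 1715: 365 days.
May 1, 1715 → Jun 1, 1715: 31 days (May has 31).
Jun 1, 1715 → Jul 1, 1715: 30 days (June has 30).
Jul 1, 1715 → Aug 1, 1715: 31 days (July has 31).
Aug 1, 1715 → Aug 19, 1715: 18 days.
Total: 3397 days.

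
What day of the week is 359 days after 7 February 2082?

Feb 7, 2082 is a Saturday.
359 mod 7 = 2, so 359 days after a Saturday is Saturday + 2 = Monday.

Monday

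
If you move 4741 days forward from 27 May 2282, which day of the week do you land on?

May 27, 2282 is a Saturday.
4741 mod 7 = 2, so 4741 days after a Saturday is Saturday + 2 = Monday.

Monday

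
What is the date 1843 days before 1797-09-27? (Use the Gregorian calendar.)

−365 (one year) → Sep 27, 1796 (1478 left).
−366 (one year; includes Feb 29, 1796) → Sep 27, 1795 (1112 left).
−365 (one year) → Sep 27, 1794 (747 left).
−365 (one year) → Sep 27, 1793 (382 left).
−27 → Aug 31, 1793 (end of Aug, 31 days; 355 left).
−31 → Jul 31, 1793 (end of Jul, 31 days; 324 left).
−31 → Jun 30, 1793 (end of Jun, 30 days; 293 left).
−30 → May 31, 1793 (end of May, 31 days; 263 left).
−31 → Apr 30, 1793 (end of Apr, 30 days; 232 left).
−30 → Mar 31, 1793 (end of Mar, 31 days; 202 left).
−31 → Feb 28, 1793 (end of Feb, 28 days; 171 left).
−28 → Jan 31, 1793 (end of Jan, 31 days; 143 left).
−31 → Dec 31, 1792 (end of Dec, 31 days; 112 left).
−31 → Nov 30, 1792 (end of Nov, 30 days; 81 left).
−30 → Oct 31, 1792 (end of Oct, 31 days; 51 left).
−31 → Sep 30, 1792 (end of Sep, 30 days; 20 left).
−20 → Sep 10, 1792.

September 10, 1792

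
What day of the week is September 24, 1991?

Tuesday

January 1, 1991 is a Tuesday.
Jan 1, 1991 → Feb 1, 1991: 31 days (January has 31).
Feb 1, 1991 → Mar 1, 1991: 28 days (February has 28).
Mar 1, 1991 → Apr 1, 1991: 31 days (March has 31).
Apr 1, 1991 → May 1, 1991: 30 days (April has 30).
May 1, 1991 → Jun 1, 1991: 31 days (May has 31).
Jun 1, 1991 → Jul 1, 1991: 30 days (June has 30).
Jul 1, 1991 → Aug 1, 1991: 31 days (July has 31).
Aug 1, 1991 → Sep 1, 1991: 31 days (August has 31).
Sep 1, 1991 → Sep 24, 1991: 23 days.
Total: 266 days.
266 mod 7 = 0, so Tuesday + 0 = Tuesday.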